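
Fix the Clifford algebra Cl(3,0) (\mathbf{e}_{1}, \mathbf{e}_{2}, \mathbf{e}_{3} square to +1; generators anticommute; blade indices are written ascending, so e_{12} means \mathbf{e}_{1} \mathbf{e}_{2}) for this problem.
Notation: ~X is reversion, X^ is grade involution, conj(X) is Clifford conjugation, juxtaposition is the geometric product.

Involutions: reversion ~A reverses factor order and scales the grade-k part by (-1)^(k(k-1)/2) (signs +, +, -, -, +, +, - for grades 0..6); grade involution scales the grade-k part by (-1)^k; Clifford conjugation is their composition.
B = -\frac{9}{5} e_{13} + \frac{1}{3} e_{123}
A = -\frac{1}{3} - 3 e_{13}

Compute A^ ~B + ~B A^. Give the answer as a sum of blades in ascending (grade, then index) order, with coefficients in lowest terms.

first term: \frac{27}{5} + e_{2} - \frac{3}{5} e_{13} + \frac{1}{9} e_{123}
second term: \frac{27}{5} + e_{2} - \frac{3}{5} e_{13} + \frac{1}{9} e_{123}
Answer: \frac{54}{5} + 2 e_{2} - \frac{6}{5} e_{13} + \frac{2}{9} e_{123}


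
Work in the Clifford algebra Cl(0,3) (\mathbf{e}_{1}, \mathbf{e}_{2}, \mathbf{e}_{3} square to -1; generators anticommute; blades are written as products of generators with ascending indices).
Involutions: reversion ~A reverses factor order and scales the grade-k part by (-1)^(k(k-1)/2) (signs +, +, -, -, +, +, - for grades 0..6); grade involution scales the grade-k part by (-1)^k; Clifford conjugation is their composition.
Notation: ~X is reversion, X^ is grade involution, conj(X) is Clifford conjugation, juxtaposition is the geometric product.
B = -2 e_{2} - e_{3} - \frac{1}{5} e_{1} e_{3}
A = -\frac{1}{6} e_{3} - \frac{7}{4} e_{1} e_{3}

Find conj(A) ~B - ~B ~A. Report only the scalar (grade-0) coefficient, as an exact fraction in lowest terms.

first term: -\frac{11}{60} + \frac{107}{60} e_{1} + \frac{1}{3} e_{2} e_{3} + \frac{7}{2} e_{1} e_{2} e_{3}
second term: -\frac{31}{60} - \frac{103}{60} e_{1} + \frac{1}{3} e_{2} e_{3} + \frac{7}{2} e_{1} e_{2} e_{3}
Answer: \frac{1}{3}


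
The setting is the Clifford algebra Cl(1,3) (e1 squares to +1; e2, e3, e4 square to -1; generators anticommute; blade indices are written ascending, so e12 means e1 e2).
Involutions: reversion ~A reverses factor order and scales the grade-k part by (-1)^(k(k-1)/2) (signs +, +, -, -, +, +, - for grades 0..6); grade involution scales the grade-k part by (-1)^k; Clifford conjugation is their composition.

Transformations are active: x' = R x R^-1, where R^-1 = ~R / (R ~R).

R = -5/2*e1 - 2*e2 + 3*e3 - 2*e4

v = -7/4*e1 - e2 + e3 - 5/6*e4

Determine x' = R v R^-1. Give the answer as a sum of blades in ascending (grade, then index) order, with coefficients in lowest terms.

~R = -5/2*e1 - 2*e2 + 3*e3 - 2*e4, and R ~R = -43/4, so R^-1 = ~R / (-43/4).
R v = -55/24 - e12 + 11/4*e13 - 17/12*e14 + e23 - 1/3*e24 - 1/2*e34
Answer: 353/516*e1 + 19/129*e2 + 12/43*e3 - 5/258*e4


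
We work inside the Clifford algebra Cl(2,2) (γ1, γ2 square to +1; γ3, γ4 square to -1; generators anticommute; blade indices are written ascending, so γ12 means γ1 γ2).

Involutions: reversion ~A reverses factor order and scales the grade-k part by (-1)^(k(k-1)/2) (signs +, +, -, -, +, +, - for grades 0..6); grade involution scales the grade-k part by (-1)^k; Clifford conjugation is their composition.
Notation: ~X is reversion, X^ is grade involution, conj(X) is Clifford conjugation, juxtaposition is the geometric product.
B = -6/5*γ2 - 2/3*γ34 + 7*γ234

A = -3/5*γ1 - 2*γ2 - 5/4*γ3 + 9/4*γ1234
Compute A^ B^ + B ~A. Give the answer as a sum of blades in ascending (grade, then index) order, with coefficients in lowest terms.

first term: 12/5 + 63/4*γ1 + 5/6*γ4 + 111/50*γ12 - 3/2*γ23 - 35/4*γ24 - 14*γ34 + 23/10*γ134 - 4/3*γ234 - 21/5*γ1234
second term: 12/5 + 63/4*γ1 + 5/6*γ4 + 39/50*γ12 + 3/2*γ23 - 35/4*γ24 - 14*γ34 + 31/10*γ134 + 4/3*γ234 + 21/5*γ1234
Answer: 24/5 + 63/2*γ1 + 5/3*γ4 + 3*γ12 - 35/2*γ24 - 28*γ34 + 27/5*γ134


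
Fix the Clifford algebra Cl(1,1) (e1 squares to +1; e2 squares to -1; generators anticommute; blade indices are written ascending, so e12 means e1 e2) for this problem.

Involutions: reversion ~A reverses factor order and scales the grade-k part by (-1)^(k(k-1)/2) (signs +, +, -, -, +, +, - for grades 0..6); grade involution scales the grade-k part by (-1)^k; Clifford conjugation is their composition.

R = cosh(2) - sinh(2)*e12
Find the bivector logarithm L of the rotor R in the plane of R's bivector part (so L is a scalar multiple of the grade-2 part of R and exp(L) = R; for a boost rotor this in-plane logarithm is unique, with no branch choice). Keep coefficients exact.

The scalar part of R is cosh(2), so cosh pins the rapidity up to sign — the sign comes from the bivector part; dividing that part by sinh of the rapidity yields the plane, and the in-plane L = rapidity * plane is unique because the two sign choices cancel.
Concretely: cosh(rapidity) = cosh(2) gives rapidity = ±2, and since rapidity/sinh(rapidity) is even the sign is immaterial: L = (rapidity/sinh(rapidity)) * <R>_2 = (2/sinh(2)) * <R>_2.
Answer: -2*e12


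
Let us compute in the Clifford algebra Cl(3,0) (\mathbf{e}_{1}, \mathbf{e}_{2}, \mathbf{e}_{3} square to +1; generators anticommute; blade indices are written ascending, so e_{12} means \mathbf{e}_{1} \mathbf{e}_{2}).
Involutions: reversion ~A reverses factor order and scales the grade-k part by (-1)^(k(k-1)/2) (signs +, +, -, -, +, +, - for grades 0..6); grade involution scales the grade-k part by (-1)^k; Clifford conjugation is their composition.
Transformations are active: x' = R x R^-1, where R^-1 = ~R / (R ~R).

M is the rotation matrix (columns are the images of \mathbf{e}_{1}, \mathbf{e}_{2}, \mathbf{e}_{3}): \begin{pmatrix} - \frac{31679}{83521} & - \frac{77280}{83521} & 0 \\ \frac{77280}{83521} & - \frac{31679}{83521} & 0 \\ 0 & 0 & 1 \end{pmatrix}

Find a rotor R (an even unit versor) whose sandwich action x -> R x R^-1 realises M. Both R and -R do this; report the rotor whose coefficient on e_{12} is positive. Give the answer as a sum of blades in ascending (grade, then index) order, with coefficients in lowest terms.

Method: write R = a + b12*e_{12} + b13*e_{13} + b23*e_{23} with a^2 + b12^2 + b13^2 + b23^2 = 1 (so R^-1 = ~R). Expanding the columns R e_j ~R gives tr M = 4a^2 - 1 and, from the antisymmetric part, M21 - M12 = -4a*b12, M13 - M31 = 4a*b13, M32 - M23 = -4a*b23.
Here tr M = \frac{20163}{83521}, so a^2 = (1 + tr M)/4 = \frac{25921}{83521} and a = ±\frac{161}{289}. Taking a = \frac{161}{289}: M21 - M12 = \frac{154560}{83521}, M13 - M31 = 0, M32 - M23 = 0, giving b12 = -\frac{240}{289}, b13 = 0, b23 = 0, i.e. R = \frac{161}{289} - \frac{240}{289} e_{12}.
Its e_{12} coefficient is negative, so report the other preimage -R.
Answer: -\frac{161}{289} + \frac{240}{289} e_{12}. Uniqueness: Spin(3) -> SO(3) maps R and -R to the same rotation of trace \frac{20163}{83521}; fixing the sign of the e_{12} coefficient removes the ambiguity.


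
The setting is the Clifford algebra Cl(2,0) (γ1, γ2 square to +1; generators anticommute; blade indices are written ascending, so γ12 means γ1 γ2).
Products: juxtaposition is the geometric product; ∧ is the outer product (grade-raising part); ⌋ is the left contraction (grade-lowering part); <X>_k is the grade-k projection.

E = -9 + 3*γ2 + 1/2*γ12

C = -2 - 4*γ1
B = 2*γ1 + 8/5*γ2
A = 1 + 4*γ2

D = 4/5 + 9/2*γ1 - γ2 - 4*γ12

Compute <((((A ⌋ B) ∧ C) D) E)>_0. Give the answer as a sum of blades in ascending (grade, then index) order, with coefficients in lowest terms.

step 1: 32/5 + 2*γ1 + 8/5*γ2
step 2: -64/5 - 148/5*γ1 - 16/5*γ2 + 32/5*γ12
step 3: -2866/25 - 2512/25*γ1 + 2496/25*γ2 + 2508/25*γ12
step 4: 32028/25 + 28884/25*γ1 - 32318/25*γ2 - 31541/25*γ12
step 5: 32028/25
Answer: 32028/25


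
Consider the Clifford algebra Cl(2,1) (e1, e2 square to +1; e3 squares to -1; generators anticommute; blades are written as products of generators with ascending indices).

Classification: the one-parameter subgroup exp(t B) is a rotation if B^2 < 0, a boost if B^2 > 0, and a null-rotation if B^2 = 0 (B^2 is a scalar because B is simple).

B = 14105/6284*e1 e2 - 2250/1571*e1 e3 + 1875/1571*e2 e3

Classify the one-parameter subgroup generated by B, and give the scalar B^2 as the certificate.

B^2 term by term: the squares give (14105/6284)^2*(e1 e2)^2 + (-2250/1571)^2*(e1 e3)^2 + (1875/1571)^2*(e2 e3)^2 = 198951025/39488656*(-1) + 5062500/2468041*(+1) + 3515625/2468041*(+1) = -25/16 (each basis 2-blade squares to minus the product of its generators' squares); cross terms between blades sharing an index anticommute and cancel. So B^2 = -25/16.
Answer: rotation, certificate B^2 = -25/16. Key observation: B^2 = -25/16 is a conjugation invariant, so its sign decides the class regardless of the surface form of B.


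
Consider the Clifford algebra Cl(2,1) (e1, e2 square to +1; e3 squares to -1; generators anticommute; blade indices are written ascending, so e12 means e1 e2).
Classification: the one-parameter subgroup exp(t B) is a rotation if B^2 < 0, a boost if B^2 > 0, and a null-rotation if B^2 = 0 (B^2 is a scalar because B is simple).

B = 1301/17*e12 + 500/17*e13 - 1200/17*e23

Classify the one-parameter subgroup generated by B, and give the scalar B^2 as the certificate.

B^2 term by term: the squares give (1301/17)^2*(e12)^2 + (500/17)^2*(e13)^2 + (-1200/17)^2*(e23)^2 = 1692601/289*(-1) + 250000/289*(+1) + 1440000/289*(+1) = -9 (each basis 2-blade squares to minus the product of its generators' squares); cross terms between blades sharing an index anticommute and cancel. So B^2 = -9.
Answer: rotation, certificate B^2 = -9. One invariant decides it: the square -9 survives every conjugation, and its sign is exactly the classification.


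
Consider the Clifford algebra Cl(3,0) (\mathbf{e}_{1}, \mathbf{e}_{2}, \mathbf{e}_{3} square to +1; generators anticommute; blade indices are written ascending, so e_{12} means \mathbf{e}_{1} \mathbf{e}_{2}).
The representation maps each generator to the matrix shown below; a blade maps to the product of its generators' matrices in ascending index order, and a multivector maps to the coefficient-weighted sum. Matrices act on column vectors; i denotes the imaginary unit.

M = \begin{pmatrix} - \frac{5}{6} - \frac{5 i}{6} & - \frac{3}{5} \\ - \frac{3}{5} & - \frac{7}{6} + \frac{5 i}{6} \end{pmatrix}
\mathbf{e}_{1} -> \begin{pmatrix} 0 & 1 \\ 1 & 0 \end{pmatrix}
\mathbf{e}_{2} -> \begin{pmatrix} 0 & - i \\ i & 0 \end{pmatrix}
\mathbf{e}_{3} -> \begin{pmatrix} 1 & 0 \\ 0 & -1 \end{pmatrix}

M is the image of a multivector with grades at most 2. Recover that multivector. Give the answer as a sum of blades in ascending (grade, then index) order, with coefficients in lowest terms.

Method: 1, rho(e_{1}), rho(e_{2}), rho(e_{3}) form a trace-orthogonal basis of the 2x2 complex matrices (tr(X Y) = 2 if X = Y, else 0), so M = m0*1 + m1*rho(e_{1}) + m2*rho(e_{2}) + m3*rho(e_{3}) with m0 = tr(M)/2 = -1, m1 = tr(M rho(e_{1}))/2 = - \frac{3}{5}, m2 = tr(M rho(e_{2}))/2 = 0, m3 = tr(M rho(e_{3}))/2 = \frac{1}{6} - \frac{5 i}{6}.
Multiplying table entries, the bivector images are rho(e_{12}) = i*rho(e_{3}), rho(e_{13}) = -i*rho(e_{2}), rho(e_{23}) = i*rho(e_{1}); with real blade coefficients the real parts of m0..m3 are the coefficients of 1, e_{1}, e_{2}, e_{3} and the imaginary parts give the bivectors (e_{23}: Im m1, e_{13}: -Im m2, e_{12}: Im m3).
Answer: -1 - \frac{3}{5} e_{1} + \frac{1}{6} e_{3} - \frac{5}{6} e_{12}


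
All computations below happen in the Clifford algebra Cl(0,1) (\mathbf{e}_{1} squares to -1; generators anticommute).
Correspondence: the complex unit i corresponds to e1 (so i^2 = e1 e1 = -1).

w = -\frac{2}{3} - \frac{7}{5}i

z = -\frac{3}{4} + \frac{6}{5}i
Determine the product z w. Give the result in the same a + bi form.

In blades: z = -\frac{3}{4} + \frac{6}{5} e_{1}, w = -\frac{2}{3} - \frac{7}{5} e_{1}.
Distribute z over w term by term (generator squares from the signature, products reordered to ascending indices): (-\frac{3}{4})*w = \frac{1}{2} + \frac{21}{20} e_{1}; (\frac{6}{5} e_{1})*w = \frac{42}{25} - \frac{4}{5} e_{1}.
Sum: \frac{109}{50} + \frac{1}{4} e_{1}; translating back through the correspondence:
Answer: \frac{109}{50} + \frac{1}{4}i


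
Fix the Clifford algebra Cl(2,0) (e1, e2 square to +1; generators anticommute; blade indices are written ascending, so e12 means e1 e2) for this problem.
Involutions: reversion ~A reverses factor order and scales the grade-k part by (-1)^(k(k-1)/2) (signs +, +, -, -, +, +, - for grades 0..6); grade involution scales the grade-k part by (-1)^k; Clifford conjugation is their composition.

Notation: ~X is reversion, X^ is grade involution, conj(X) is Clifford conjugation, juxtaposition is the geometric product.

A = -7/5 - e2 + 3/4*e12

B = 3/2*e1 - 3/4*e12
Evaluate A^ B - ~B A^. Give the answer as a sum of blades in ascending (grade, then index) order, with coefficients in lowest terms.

first term: 9/16 - 27/20*e1 - 9/8*e2 - 9/20*e12
second term: -9/16 - 27/20*e1 + 9/8*e2 + 9/20*e12
Answer: 9/8 - 9/4*e2 - 9/10*e12


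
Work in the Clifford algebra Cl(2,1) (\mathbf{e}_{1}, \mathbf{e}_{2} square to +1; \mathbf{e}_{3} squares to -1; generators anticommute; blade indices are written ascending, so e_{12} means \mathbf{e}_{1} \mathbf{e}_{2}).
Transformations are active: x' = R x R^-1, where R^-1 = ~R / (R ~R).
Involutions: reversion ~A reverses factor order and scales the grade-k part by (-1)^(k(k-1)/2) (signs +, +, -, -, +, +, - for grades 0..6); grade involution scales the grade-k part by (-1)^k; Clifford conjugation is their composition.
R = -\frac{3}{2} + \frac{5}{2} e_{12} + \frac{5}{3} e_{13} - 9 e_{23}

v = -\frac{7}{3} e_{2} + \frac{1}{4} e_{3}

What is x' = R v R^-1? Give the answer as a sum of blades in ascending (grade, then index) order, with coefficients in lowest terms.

~R = -\frac{3}{2} - \frac{5}{2} e_{12} - \frac{5}{3} e_{13} + 9 e_{23}, and R ~R = -\frac{1355}{18}, so R^-1 = ~R / (-\frac{1355}{18}).
R v = -\frac{25}{4} e_{1} + \frac{23}{4} e_{2} - \frac{171}{8} e_{3} + \frac{325}{72} e_{123}
Answer: -\frac{360}{271} e_{1} + \frac{9604}{4065} e_{2} - \frac{7597}{5420} e_{3}


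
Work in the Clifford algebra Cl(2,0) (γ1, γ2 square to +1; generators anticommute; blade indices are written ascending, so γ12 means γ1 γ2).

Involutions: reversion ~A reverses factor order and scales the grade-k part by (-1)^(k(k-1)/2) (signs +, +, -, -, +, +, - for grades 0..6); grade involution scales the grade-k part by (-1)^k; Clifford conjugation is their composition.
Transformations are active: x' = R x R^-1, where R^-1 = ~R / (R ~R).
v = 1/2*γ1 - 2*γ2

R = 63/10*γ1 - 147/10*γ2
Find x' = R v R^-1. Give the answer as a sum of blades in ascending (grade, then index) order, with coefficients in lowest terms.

~R = 63/10*γ1 - 147/10*γ2, and R ~R = 12789/50, so R^-1 = ~R / (12789/50).
R v = 651/20 - 21/4*γ12
Answer: 32/29*γ1 - 101/58*γ2


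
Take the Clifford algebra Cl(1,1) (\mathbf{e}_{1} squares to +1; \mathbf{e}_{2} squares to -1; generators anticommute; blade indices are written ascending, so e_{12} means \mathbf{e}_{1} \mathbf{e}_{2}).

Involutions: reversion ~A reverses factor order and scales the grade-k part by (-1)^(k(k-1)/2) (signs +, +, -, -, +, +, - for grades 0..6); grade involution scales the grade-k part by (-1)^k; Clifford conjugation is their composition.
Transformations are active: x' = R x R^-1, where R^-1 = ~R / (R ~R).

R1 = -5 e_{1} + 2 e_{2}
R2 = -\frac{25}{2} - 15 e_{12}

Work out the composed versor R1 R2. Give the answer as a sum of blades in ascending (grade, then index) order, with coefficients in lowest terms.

Distribute over the terms of R1 (each basis-blade product reordered to ascending indices, repeated generators contracted through their squares):
(-5 e_{1}) R2 = \frac{125}{2} e_{1} + 75 e_{2}
(2 e_{2}) R2 = -30 e_{1} - 25 e_{2}
Summing the partial products and collecting blades:
Answer: \frac{65}{2} e_{1} + 50 e_{2}


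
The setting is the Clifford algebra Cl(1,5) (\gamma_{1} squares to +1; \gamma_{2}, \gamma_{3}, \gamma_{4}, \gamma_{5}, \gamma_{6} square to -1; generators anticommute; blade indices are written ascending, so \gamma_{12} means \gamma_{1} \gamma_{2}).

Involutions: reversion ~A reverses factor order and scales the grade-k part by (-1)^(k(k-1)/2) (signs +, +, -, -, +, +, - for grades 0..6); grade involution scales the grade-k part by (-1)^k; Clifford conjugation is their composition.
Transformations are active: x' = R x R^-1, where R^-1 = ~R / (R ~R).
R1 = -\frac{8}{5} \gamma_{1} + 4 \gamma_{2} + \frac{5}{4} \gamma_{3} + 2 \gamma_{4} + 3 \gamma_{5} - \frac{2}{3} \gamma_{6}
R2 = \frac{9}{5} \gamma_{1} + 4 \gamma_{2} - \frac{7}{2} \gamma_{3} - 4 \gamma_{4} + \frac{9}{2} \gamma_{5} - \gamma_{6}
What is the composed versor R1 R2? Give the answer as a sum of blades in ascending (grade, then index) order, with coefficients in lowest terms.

Distribute over the terms of R1 (each basis-blade product reordered to ascending indices, repeated generators contracted through their squares):
(-\frac{8}{5} \gamma_{1}) R2 = -\frac{72}{25} - \frac{32}{5} \gamma_{12} + \frac{28}{5} \gamma_{13} + \frac{32}{5} \gamma_{14} - \frac{36}{5} \gamma_{15} + \frac{8}{5} \gamma_{16}
(4 \gamma_{2}) R2 = -16 - \frac{36}{5} \gamma_{12} - 14 \gamma_{23} - 16 \gamma_{24} + 18 \gamma_{25} - 4 \gamma_{26}
(\frac{5}{4} \gamma_{3}) R2 = \frac{35}{8} - \frac{9}{4} \gamma_{13} - 5 \gamma_{23} - 5 \gamma_{34} + \frac{45}{8} \gamma_{35} - \frac{5}{4} \gamma_{36}
(2 \gamma_{4}) R2 = 8 - \frac{18}{5} \gamma_{14} - 8 \gamma_{24} + 7 \gamma_{34} + 9 \gamma_{45} - 2 \gamma_{46}
(3 \gamma_{5}) R2 = -\frac{27}{2} - \frac{27}{5} \gamma_{15} - 12 \gamma_{25} + \frac{21}{2} \gamma_{35} + 12 \gamma_{45} - 3 \gamma_{56}
(-\frac{2}{3} \gamma_{6}) R2 = -\frac{2}{3} + \frac{6}{5} \gamma_{16} + \frac{8}{3} \gamma_{26} - \frac{7}{3} \gamma_{36} - \frac{8}{3} \gamma_{46} + 3 \gamma_{56}
Summing the partial products and collecting blades:
Answer: -\frac{12403}{600} - \frac{68}{5} \gamma_{12} + \frac{67}{20} \gamma_{13} + \frac{14}{5} \gamma_{14} - \frac{63}{5} \gamma_{15} + \frac{14}{5} \gamma_{16} - 19 \gamma_{23} - 24 \gamma_{24} + 6 \gamma_{25} - \frac{4}{3} \gamma_{26} + 2 \gamma_{34} + \frac{129}{8} \gamma_{35} - \frac{43}{12} \gamma_{36} + 21 \gamma_{45} - \frac{14}{3} \gamma_{46}


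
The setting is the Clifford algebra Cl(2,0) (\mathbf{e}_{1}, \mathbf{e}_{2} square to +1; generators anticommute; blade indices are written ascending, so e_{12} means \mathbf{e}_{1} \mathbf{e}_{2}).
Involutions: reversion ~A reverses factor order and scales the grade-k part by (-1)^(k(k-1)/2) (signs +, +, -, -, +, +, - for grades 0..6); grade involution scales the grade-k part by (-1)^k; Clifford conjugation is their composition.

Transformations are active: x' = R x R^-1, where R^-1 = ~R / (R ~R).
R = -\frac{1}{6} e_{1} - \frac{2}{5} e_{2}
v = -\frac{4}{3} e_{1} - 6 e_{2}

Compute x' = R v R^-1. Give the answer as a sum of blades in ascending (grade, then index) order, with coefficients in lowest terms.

~R = -\frac{1}{6} e_{1} - \frac{2}{5} e_{2}, and R ~R = \frac{169}{900}, so R^-1 = ~R / (\frac{169}{900}).
R v = \frac{118}{45} + \frac{7}{15} e_{12}
Answer: -\frac{1684}{507} e_{1} - \frac{874}{169} e_{2}


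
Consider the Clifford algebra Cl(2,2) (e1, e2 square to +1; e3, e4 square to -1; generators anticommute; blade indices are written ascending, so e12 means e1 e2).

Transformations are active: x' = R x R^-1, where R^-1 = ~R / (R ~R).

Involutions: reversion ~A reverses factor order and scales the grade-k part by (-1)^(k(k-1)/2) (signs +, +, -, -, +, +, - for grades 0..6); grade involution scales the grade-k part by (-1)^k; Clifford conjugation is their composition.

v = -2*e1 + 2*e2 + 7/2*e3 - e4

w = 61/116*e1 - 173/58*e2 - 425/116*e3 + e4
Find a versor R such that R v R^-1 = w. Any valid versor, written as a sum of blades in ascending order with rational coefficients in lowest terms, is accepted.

Take R = v + w = -171/116*e1 - 57/58*e2 - 19/116*e3. Because q(v) = q(w) = -21/4, conjugation by R sends v exactly to w.
Answer: -171/116*e1 - 57/58*e2 - 19/116*e3


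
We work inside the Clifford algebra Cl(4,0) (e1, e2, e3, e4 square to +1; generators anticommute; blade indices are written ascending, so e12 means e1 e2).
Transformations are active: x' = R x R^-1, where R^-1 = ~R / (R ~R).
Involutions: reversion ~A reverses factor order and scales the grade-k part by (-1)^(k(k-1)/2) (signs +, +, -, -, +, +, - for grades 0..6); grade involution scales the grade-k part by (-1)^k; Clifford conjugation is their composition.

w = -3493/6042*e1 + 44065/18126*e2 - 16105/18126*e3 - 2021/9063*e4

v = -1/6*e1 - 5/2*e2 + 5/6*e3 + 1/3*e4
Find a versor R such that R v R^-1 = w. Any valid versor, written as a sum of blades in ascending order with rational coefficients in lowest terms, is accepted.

Take R = v + w = -750/1007*e1 - 625/9063*e2 - 500/9063*e3 + 1000/9063*e4. Because q(v) = q(w) = 85/12, conjugation by R sends v exactly to w.
Answer: -750/1007*e1 - 625/9063*e2 - 500/9063*e3 + 1000/9063*e4


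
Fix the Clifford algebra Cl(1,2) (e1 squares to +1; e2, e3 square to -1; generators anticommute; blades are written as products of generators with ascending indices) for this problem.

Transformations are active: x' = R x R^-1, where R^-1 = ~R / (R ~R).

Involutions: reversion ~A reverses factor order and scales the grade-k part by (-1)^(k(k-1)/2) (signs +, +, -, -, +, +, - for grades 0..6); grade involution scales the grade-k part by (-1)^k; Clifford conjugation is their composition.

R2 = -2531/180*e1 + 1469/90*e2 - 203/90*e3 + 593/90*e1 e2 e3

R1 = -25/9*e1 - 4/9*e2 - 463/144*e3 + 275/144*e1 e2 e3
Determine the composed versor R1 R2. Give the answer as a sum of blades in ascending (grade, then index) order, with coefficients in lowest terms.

Distribute over the terms of R1 (each basis-blade product reordered to ascending indices, repeated generators contracted through their squares):
(-25/9*e1) R2 = 12655/324 - 7345/162*e1 e2 + 1015/162*e1 e3 - 2965/162*e2 e3
(-4/9*e2) R2 = 2938/405 - 2531/405*e1 e2 - 1186/405*e1 e3 + 406/405*e2 e3
(-463/144*e3) R2 = -93989/12960 + 274559/12960*e1 e2 - 1171853/25920*e1 e3 + 680147/12960*e2 e3
(275/144*e1 e2 e3) R2 = -32615/2592 + 11165/2592*e1 e2 + 80795/2592*e1 e3 - 139205/5184*e2 e3
Summing the partial products and collecting blades:
Answer: 2383/90 - 3523/135*e1 e2 - 30823/2880*e1 e3 + 71951/8640*e2 e3


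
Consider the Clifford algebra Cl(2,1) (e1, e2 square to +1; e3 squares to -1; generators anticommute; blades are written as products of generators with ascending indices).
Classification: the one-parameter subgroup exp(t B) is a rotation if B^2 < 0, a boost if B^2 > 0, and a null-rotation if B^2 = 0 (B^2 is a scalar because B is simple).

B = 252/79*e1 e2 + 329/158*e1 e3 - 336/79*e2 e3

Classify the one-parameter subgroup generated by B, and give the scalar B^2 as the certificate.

B^2 term by term: the squares give (252/79)^2*(e1 e2)^2 + (329/158)^2*(e1 e3)^2 + (-336/79)^2*(e2 e3)^2 = 63504/6241*(-1) + 108241/24964*(+1) + 112896/6241*(+1) = 49/4 (each basis 2-blade squares to minus the product of its generators' squares); cross terms between blades sharing an index anticommute and cancel. So B^2 = 49/4.
Answer: boost, certificate B^2 = 49/4. The invariant at work: B^2 = 49/4 is unchanged by conjugation, hence its sign classifies the subgroup whatever basis B is written in.


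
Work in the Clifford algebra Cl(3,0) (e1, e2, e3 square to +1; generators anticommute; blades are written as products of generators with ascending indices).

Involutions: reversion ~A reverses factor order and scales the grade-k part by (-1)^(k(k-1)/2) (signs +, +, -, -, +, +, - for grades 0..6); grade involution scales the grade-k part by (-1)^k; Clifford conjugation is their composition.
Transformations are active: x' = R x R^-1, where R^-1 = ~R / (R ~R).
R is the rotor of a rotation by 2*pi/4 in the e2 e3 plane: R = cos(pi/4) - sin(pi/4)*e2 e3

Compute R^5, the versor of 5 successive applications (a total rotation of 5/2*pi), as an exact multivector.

Because a rotor carries half the rotation angle, composing 5 copies of this e2 e3-plane rotor multiplies the phase: 5*(pi/4) = 5*pi/4, hence R^5 = cos(5*pi/4) - sin(5*pi/4)*e2 e3.
cos(5*pi/4) = -sqrt(2)/2 and sin(5*pi/4) = -sqrt(2)/2, so R^5 = -sqrt(2)/2 + sqrt(2)/2*e2 e3. The net rotation is 1/2*pi (after discarding 1 full turn, each of which contributes a factor -1 to the rotor); the rotor keeps the half-angle phase exactly.
Answer: -sqrt(2)/2 + sqrt(2)/2*e2 e3


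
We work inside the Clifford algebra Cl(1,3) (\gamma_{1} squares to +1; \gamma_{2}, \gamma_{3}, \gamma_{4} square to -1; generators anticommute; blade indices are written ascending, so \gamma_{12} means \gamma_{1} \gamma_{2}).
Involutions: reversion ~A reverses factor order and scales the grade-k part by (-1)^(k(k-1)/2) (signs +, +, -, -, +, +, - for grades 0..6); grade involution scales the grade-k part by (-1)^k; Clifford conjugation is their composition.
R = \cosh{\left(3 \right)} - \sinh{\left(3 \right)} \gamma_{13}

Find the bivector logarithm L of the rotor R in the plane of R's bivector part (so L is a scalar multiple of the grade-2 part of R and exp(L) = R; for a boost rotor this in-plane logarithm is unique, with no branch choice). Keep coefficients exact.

The scalar part of R is \cosh{\left(3 \right)}, giving the rapidity magnitude (cosh is even); the bivector part supplies orientation, its quotient by sinh of the rapidity is the plane, and L = rapidity * plane — unique in that plane, since flipping both signs leaves L unchanged.
Concretely: cosh(rapidity) = \cosh{\left(3 \right)} gives rapidity = ±3, and since rapidity/sinh(rapidity) is even the sign is immaterial: L = (rapidity/sinh(rapidity)) * <R>_2 = (\frac{3}{\sinh{\left(3 \right)}}) * <R>_2.
Answer: -3 \gamma_{13}


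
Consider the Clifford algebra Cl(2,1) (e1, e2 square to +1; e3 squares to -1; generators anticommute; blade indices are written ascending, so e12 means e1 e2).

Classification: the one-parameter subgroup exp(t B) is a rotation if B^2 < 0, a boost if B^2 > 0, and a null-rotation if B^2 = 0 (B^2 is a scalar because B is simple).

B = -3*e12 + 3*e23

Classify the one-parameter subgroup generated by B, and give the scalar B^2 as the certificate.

B^2 term by term: the squares give (-3)^2*(e12)^2 + (3)^2*(e23)^2 = 9*(-1) + 9*(+1) = 0 (each basis 2-blade squares to minus the product of its generators' squares); cross terms between blades sharing an index anticommute and cancel. So B^2 = 0.
Answer: null-rotation, certificate B^2 = 0. Key observation: B^2 = 0 is a conjugation invariant, so its sign decides the class regardless of the surface form of B.


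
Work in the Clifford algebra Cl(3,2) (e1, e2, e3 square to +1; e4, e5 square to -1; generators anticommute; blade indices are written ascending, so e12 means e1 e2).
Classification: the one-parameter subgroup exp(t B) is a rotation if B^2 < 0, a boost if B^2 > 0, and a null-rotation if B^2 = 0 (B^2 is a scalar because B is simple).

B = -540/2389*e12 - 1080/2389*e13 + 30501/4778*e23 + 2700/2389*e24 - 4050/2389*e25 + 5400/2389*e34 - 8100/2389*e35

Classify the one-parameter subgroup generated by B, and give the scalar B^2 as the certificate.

B^2 term by term: the squares give (-540/2389)^2*(e12)^2 + (-1080/2389)^2*(e13)^2 + (30501/4778)^2*(e23)^2 + (2700/2389)^2*(e24)^2 + (-4050/2389)^2*(e25)^2 + (5400/2389)^2*(e34)^2 + (-8100/2389)^2*(e35)^2 = 291600/5707321*(-1) + 1166400/5707321*(-1) + 930311001/22829284*(-1) + 7290000/5707321*(+1) + 16402500/5707321*(+1) + 29160000/5707321*(+1) + 65610000/5707321*(+1) = -81/4 (each basis 2-blade squares to minus the product of its generators' squares); cross terms between blades sharing an index anticommute and cancel; the commuting (index-disjoint) pairs give grade-4 terms 2*c*c'*(blade product), which cancel blade by blade — e1234: -5832000/5707321 + 5832000/5707321 = 0; e1235: 8748000/5707321 - 8748000/5707321 = 0; e2345: 43740000/5707321 - 43740000/5707321 = 0 — confirming B is simple. So B^2 = -81/4.
Answer: rotation, certificate B^2 = -81/4. Why this suffices: the scalar -81/4 survives any versor conjugation, so its sign alone determines the class however B is presented.


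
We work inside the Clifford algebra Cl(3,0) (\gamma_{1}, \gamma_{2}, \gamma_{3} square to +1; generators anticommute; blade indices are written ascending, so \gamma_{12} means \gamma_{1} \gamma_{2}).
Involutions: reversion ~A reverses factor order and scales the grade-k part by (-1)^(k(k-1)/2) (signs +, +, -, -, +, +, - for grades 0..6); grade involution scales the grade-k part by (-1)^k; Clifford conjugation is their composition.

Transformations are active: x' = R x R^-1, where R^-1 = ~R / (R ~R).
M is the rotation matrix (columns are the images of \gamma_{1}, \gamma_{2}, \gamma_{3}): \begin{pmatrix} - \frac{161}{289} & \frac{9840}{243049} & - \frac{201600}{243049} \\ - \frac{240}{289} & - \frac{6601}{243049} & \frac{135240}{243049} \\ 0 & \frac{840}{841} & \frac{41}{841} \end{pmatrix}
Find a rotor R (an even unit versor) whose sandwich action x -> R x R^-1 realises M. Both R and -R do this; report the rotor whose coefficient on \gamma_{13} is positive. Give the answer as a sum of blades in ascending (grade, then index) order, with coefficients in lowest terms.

Method: write R = a + b12*\gamma_{12} + b13*\gamma_{13} + b23*\gamma_{23} with a^2 + b12^2 + b13^2 + b23^2 = 1 (so R^-1 = ~R). Expanding the columns R e_j ~R gives tr M = 4a^2 - 1 and, from the antisymmetric part, M21 - M12 = -4a*b12, M13 - M31 = 4a*b13, M32 - M23 = -4a*b23.
Here tr M = -\frac{130153}{243049}, so a^2 = (1 + tr M)/4 = \frac{28224}{243049} and a = ±\frac{168}{493}. Taking a = \frac{168}{493}: M21 - M12 = -\frac{211680}{243049}, M13 - M31 = -\frac{201600}{243049}, M32 - M23 = \frac{107520}{243049}, giving b12 = \frac{315}{493}, b13 = -\frac{300}{493}, b23 = -\frac{160}{493}, i.e. R = \frac{168}{493} + \frac{315}{493} \gamma_{12} - \frac{300}{493} \gamma_{13} - \frac{160}{493} \gamma_{23}.
Its \gamma_{13} coefficient is negative, so report the other preimage -R.
Answer: -\frac{168}{493} - \frac{315}{493} \gamma_{12} + \frac{300}{493} \gamma_{13} + \frac{160}{493} \gamma_{23}. Recall the cover is two-to-one: with M of trace -\frac{130153}{243049}, both preimages act alike, and the stated \gamma_{13} sign chooses the sheet.


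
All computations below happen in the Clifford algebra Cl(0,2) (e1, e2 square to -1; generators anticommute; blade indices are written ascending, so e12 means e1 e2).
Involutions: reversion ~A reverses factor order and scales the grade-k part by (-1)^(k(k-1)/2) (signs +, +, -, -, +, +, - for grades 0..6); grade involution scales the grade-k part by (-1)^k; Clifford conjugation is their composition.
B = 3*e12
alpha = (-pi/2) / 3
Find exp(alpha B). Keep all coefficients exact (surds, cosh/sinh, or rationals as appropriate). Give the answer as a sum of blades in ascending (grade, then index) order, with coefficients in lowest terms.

B^2 = (3)^2*(e12)^2 = 9*(-1) = -9 (a basis 2-blade squares to minus the product of its generators' squares).
B^2 = -9 — the negative square puts this in the circular regime; l = 3, alpha*l = -pi/2, so exp(alpha B) = cos(-pi/2) + (sin(-pi/2)/3)*B = 0 + (-1/3)*B.
Answer: -e12


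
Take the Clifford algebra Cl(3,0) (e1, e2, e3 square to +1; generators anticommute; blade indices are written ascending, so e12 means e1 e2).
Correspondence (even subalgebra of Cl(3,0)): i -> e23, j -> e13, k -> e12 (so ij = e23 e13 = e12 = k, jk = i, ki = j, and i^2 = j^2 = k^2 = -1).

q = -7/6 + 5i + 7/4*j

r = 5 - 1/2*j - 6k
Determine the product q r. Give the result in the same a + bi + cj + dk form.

In blades: q = -7/6 + 7/4*e13 + 5*e23, r = 5 - 6*e12 - 1/2*e13.
Distribute q over r term by term (generator squares from the signature, products reordered to ascending indices): (-7/6)*r = -35/6 + 7*e12 + 7/12*e13; (7/4*e13)*r = 7/8 + 35/4*e13 - 21/2*e23; (5*e23)*r = -5/2*e12 + 30*e13 + 25*e23.
Sum: -119/24 + 9/2*e12 + 118/3*e13 + 29/2*e23; translating back through the correspondence:
Answer: -119/24 + 29/2*i + 118/3*j + 9/2*k


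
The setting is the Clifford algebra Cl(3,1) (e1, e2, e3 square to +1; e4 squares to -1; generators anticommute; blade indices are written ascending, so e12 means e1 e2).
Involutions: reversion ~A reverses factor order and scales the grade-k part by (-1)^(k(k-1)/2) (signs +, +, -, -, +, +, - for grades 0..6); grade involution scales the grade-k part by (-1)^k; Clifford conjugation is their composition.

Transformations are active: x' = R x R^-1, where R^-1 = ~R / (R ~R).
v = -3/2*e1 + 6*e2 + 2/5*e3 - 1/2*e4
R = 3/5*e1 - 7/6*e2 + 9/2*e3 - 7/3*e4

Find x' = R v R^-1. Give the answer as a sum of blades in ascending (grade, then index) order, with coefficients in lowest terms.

~R = 3/5*e1 - 7/6*e2 + 9/2*e3 - 7/3*e4, and R ~R = 2479/150, so R^-1 = ~R / (2479/150).
R v = -109/15 + 37/20*e12 + 699/100*e13 - 19/5*e14 - 412/15*e23 + 175/12*e24 - 79/60*e34
Answer: 4821/4958*e1 - 36992/7437*e2 - 54008/12395*e3 + 37957/14874*e4


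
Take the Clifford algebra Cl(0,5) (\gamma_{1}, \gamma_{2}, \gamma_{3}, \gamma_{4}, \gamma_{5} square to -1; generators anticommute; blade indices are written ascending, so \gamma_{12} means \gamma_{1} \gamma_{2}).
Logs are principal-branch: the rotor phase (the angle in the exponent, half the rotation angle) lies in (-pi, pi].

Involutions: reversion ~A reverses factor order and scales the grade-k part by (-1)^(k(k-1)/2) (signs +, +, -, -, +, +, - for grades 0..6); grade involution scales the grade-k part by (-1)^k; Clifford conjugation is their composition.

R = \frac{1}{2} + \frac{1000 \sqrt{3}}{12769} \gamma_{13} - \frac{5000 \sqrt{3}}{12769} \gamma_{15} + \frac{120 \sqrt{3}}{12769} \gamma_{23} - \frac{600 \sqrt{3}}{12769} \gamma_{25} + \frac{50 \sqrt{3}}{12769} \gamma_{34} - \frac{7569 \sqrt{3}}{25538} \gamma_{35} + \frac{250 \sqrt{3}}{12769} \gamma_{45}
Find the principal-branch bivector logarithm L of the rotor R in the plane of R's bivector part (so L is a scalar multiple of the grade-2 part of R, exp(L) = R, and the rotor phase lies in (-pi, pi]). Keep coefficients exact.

The scalar part of R is \frac{1}{2}, and that scalar determines the rotor phase on the principal branch; recovering the unit plane as bivector-part over sine of the phase gives L = phase * plane.
Concretely: cos(phase) = \frac{1}{2} gives phase = ±\frac{\pi}{3}, and since phase/sin(phase) is even the sign is immaterial: L = (phase/sin(phase)) * <R>_2 = (\frac{2 \sqrt{3} \pi}{9}) * <R>_2.
Answer: \frac{2000 \pi}{38307} \gamma_{13} - \frac{10000 \pi}{38307} \gamma_{15} + \frac{80 \pi}{12769} \gamma_{23} - \frac{400 \pi}{12769} \gamma_{25} + \frac{100 \pi}{38307} \gamma_{34} - \frac{2523 \pi}{12769} \gamma_{35} + \frac{500 \pi}{38307} \gamma_{45}


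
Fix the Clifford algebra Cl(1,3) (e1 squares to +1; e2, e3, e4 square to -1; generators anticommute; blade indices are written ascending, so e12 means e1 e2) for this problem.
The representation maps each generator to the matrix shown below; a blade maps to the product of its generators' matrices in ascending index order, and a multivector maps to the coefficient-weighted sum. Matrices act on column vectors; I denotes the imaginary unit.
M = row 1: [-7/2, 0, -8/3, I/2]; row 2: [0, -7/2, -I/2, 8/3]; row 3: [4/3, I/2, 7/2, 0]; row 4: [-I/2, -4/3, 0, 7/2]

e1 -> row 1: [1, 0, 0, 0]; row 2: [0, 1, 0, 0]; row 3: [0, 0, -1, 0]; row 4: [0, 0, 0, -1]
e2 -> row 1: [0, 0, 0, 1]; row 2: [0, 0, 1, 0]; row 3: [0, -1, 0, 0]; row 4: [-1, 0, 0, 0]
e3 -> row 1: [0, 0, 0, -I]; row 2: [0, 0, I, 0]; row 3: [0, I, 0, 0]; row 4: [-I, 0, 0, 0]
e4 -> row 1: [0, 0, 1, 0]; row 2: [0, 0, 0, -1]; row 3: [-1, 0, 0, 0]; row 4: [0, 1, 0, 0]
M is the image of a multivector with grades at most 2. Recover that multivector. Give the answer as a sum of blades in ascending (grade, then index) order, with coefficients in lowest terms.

Method: the blade images are trace-orthogonal — tr(rho(e_A) rho(e_B)^-1) = 4 if A = B and 0 otherwise — and rho(e_A)^-1 = (e_A)^2 * rho(e_A) with (e_A)^2 = +1 or -1, so the coefficient of e_A in the preimage is (e_A)^2 * tr(M rho(e_A))/4.
Nonzero projections over blades of grade <= 2: e1: (e1)^2 = +1, tr(M rho(e1)) = -14, coefficient -7/2; e4: (e4)^2 = -1, tr(M rho(e4)) = 8, coefficient -2; e13: (e13)^2 = +1, tr(M rho(e13)) = -2, coefficient -1/2; e14: (e14)^2 = +1, tr(M rho(e14)) = -8/3, coefficient -2/3. Every other blade of grade <= 2 projects to 0.
Answer: -7/2*e1 - 2*e4 - 1/2*e13 - 2/3*e14


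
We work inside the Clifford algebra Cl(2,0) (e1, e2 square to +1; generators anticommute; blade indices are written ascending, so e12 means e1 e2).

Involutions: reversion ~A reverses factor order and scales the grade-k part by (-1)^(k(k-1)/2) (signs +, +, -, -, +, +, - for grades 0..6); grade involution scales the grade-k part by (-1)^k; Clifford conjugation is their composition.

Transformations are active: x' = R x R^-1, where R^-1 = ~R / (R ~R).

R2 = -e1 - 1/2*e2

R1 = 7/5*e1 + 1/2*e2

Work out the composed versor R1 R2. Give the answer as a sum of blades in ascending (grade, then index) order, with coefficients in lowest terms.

Distribute over the terms of R1 (each basis-blade product reordered to ascending indices, repeated generators contracted through their squares):
(7/5*e1) R2 = -7/5 - 7/10*e12
(1/2*e2) R2 = -1/4 + 1/2*e12
Summing the partial products and collecting blades:
Answer: -33/20 - 1/5*e12


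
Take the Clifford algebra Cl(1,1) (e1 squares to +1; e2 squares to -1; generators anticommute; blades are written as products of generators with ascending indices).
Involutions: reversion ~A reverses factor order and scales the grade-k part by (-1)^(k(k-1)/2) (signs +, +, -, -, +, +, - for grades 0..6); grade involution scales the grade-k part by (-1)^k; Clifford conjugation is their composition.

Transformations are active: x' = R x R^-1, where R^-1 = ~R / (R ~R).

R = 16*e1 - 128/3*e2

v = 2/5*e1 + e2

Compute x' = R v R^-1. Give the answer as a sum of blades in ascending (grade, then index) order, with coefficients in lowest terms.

~R = 16*e1 - 128/3*e2, and R ~R = -14080/9, so R^-1 = ~R / (-14080/9).
R v = 736/15 + 496/15*e1 e2
Answer: -386/275*e1 + 461/275*e2


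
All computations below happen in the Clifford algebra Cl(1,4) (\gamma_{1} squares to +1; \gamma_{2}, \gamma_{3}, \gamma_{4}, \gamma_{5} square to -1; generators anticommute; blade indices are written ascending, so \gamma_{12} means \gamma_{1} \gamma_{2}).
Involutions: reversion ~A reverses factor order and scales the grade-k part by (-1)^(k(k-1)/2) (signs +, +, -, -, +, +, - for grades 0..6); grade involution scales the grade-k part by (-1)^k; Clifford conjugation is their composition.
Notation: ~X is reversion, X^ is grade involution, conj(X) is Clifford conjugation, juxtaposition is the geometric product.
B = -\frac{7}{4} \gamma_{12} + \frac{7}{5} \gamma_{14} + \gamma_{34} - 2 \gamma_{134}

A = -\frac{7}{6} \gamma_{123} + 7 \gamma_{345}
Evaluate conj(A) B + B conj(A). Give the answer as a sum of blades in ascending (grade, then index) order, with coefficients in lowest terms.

first term: \frac{49}{24} \gamma_{3} - 7 \gamma_{5} - 14 \gamma_{15} - \frac{7}{3} \gamma_{24} + \frac{7}{6} \gamma_{124} - \frac{49}{5} \gamma_{135} - \frac{49}{30} \gamma_{234} - \frac{49}{4} \gamma_{12345}
second term: \frac{49}{24} \gamma_{3} - 7 \gamma_{5} + 14 \gamma_{15} + \frac{7}{3} \gamma_{24} - \frac{7}{6} \gamma_{124} + \frac{49}{5} \gamma_{135} + \frac{49}{30} \gamma_{234} - \frac{49}{4} \gamma_{12345}
Answer: \frac{49}{12} \gamma_{3} - 14 \gamma_{5} - \frac{49}{2} \gamma_{12345}


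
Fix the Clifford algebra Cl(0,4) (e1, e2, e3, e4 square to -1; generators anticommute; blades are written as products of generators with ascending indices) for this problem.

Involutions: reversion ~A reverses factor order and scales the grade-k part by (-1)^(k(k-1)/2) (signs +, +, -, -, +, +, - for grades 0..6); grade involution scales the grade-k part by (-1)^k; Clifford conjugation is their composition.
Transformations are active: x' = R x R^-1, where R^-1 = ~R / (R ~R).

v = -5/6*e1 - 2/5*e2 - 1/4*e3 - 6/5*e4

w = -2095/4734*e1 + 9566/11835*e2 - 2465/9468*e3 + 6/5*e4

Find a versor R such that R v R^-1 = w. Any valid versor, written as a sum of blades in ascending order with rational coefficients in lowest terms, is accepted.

The midline construction: v and w both square to -1697/720, so reflecting in their sum -3020/2367*e1 + 4832/11835*e2 - 1208/2367*e3 exchanges them.
Answer: -3020/2367*e1 + 4832/11835*e2 - 1208/2367*e3
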